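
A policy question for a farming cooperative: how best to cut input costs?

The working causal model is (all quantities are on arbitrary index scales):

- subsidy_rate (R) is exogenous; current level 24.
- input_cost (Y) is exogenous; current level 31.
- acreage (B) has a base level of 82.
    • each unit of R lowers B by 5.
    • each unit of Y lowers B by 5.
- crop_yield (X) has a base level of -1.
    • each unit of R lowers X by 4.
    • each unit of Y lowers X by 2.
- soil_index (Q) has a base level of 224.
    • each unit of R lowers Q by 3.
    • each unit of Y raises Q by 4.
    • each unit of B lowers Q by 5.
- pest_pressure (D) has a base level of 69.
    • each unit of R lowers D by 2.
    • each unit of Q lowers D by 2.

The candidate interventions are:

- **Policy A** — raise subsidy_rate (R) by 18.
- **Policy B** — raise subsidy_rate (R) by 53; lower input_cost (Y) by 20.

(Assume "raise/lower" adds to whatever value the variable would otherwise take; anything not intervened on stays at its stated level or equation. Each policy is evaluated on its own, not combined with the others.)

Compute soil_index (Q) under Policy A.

1637

Policy A (R + 18):
  R = 24 + 18 = 42
  Y = 31
  B = 82 − 5·42 − 5·31 = -283
  Q = 224 − 3·42 + 4·31 − 5·(-283) = 1637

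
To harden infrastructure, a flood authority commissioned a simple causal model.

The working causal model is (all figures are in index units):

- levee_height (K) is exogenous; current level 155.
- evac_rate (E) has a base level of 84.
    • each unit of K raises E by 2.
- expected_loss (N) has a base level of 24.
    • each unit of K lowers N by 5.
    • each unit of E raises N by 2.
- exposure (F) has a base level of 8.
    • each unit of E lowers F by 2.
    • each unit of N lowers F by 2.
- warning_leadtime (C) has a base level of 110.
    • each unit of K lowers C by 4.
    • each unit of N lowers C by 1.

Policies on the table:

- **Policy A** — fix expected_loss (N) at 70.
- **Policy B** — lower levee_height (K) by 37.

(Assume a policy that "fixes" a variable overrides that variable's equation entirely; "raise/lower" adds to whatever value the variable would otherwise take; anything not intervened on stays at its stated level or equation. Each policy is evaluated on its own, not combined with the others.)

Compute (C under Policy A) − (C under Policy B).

Policy A (N := 70):
  K = 155
  E = 84 + 2·155 = 394
  N = 70
  C = 110 − 4·155 − 70 = -580
Policy B (K − 37):
  K = 155 − 37 = 118
  E = 84 + 2·118 = 320
  N = 24 − 5·118 + 2·320 = 74
  C = 110 − 4·118 − 74 = -436
C: -580 − (-436) = -144

-144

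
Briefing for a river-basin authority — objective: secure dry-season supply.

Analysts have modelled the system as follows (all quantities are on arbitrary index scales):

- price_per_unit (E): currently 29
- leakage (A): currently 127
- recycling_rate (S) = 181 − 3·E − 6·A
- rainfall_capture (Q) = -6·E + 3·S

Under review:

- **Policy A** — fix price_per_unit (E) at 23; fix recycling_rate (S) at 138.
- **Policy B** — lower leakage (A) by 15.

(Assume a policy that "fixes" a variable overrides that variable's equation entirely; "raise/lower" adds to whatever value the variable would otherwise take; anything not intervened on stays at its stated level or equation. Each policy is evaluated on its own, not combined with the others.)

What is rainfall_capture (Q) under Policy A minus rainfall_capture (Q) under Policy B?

2184

Policy A (E := 23, S := 138):
  E = 23
  A = 127
  S = 138
  Q = 0 − 6·23 + 3·138 = 276
Policy B (A − 15):
  E = 29
  A = 127 − 15 = 112
  S = 181 − 3·29 − 6·112 = -578
  Q = 0 − 6·29 + 3·(-578) = -1908
Q: 276 − (-1908) = 2184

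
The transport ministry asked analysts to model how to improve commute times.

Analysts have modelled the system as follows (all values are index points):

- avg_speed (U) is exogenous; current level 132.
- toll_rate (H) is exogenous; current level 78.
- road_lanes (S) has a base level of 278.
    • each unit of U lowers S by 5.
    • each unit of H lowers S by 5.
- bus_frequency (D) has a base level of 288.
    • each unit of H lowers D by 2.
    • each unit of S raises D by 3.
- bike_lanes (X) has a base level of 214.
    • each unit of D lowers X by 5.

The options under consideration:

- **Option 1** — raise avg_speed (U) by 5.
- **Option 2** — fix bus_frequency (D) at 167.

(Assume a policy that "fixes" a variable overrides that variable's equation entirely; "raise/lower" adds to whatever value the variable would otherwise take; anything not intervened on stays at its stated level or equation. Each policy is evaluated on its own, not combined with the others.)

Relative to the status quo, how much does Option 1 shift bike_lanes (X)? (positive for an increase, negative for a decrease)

375

Baseline:
  U = 132
  H = 78
  S = 278 − 5·132 − 5·78 = -772
  D = 288 − 2·78 + 3·(-772) = -2184
  X = 214 − 5·(-2184) = 11134
Option 1 (U + 5):
  U = 132 + 5 = 137
  H = 78
  S = 278 − 5·137 − 5·78 = -797
  D = 288 − 2·78 + 3·(-797) = -2259
  X = 214 − 5·(-2259) = 11509
Change in X: 11509 − 11134 = 375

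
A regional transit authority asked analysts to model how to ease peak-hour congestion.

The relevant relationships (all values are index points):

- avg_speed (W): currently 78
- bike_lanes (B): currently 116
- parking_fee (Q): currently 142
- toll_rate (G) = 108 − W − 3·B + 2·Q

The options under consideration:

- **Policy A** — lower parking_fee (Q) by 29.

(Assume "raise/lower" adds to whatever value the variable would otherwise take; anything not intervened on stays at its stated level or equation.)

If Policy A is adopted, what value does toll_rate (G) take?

-92

Policy A (Q − 29):
  W = 78
  B = 116
  Q = 142 − 29 = 113
  G = 108 − 78 − 3·116 + 2·113 = -92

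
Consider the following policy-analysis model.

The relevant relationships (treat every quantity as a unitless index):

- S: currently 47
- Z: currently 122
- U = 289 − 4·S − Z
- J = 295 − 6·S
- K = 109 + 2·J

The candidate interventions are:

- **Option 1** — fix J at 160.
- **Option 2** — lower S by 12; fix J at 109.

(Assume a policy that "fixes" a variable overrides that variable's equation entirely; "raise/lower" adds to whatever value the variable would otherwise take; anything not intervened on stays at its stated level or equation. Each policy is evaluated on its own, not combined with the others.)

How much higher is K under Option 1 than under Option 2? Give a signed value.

Option 1 (J := 160):
  S = 47
  J = 160
  K = 109 + 2·160 = 429
Option 2 (S − 12, J := 109):
  S = 47 − 12 = 35
  J = 109
  K = 109 + 2·109 = 327
K: 429 − 327 = 102

102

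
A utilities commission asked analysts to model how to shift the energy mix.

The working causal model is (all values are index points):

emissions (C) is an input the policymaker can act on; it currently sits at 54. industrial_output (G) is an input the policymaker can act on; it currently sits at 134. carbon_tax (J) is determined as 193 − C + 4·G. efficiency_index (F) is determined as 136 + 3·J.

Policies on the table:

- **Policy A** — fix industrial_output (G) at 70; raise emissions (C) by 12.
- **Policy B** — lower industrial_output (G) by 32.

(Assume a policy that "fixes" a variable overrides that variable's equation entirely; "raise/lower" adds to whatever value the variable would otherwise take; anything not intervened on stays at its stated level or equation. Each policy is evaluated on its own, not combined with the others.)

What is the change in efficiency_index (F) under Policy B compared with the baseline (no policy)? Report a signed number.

Baseline:
  C = 54
  G = 134
  J = 193 − 54 + 4·134 = 675
  F = 136 + 3·675 = 2161
Policy B (G − 32):
  C = 54
  G = 134 − 32 = 102
  J = 193 − 54 + 4·102 = 547
  F = 136 + 3·547 = 1777
Change in F: 1777 − 2161 = -384

-384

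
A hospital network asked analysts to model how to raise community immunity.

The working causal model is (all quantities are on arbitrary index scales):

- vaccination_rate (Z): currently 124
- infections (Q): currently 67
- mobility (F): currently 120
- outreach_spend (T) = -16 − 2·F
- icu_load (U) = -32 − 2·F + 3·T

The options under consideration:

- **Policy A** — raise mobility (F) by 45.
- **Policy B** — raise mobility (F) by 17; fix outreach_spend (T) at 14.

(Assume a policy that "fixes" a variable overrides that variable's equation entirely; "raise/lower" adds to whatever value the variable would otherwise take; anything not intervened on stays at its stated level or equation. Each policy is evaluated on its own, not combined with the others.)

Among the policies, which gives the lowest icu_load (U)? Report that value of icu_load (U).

Policy A (F + 45):
  F = 120 + 45 = 165
  T = -16 − 2·165 = -346
  U = -32 − 2·165 + 3·(-346) = -1400
Policy B (F + 17, T := 14):
  F = 120 + 17 = 137
  T = 14
  U = -32 − 2·137 + 3·14 = -264
Comparing — Policy A: U=-1400, Policy B: U=-264. Lowest is -1400 (Policy A).

-1400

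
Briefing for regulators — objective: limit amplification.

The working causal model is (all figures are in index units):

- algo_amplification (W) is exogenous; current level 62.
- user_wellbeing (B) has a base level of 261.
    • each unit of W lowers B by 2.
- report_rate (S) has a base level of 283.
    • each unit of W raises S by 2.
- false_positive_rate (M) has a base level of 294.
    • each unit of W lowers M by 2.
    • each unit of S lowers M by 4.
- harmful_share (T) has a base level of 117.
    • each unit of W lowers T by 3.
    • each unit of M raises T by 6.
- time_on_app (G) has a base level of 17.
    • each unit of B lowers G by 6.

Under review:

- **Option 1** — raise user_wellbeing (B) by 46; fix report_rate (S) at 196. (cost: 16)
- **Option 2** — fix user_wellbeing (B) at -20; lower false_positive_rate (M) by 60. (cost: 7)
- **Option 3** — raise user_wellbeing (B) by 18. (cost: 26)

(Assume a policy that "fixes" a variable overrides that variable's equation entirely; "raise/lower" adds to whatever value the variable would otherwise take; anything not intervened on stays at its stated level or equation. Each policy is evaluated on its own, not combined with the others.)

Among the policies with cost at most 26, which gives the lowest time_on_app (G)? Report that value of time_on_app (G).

-1081

Option 1 (B + 46, S := 196):
  W = 62
  B = 261 − 2·62 (+46 from intervention) = 183
  G = 17 − 6·183 = -1081
Option 2 (B := -20, M − 60):
  W = 62
  B = -20
  G = 17 − 6·(-20) = 137
Option 3 (B + 18):
  W = 62
  B = 261 − 2·62 (+18 from intervention) = 155
  G = 17 − 6·155 = -913
Comparing — Option 1: G=-1081, Option 2: G=137, Option 3: G=-913. Lowest is -1081 (Option 1).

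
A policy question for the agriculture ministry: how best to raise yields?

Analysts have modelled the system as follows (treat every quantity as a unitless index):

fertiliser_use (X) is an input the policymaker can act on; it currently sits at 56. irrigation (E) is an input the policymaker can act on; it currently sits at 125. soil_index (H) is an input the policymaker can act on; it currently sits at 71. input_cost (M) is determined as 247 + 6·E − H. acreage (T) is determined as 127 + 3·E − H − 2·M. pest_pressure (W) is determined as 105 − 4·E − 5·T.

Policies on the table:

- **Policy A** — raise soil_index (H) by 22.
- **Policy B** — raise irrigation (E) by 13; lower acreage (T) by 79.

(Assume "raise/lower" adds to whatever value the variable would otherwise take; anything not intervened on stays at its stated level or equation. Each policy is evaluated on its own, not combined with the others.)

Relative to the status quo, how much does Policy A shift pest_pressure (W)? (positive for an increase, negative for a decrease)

-110

Baseline:
  E = 125
  H = 71
  M = 247 + 6·125 − 71 = 926
  T = 127 + 3·125 − 71 − 2·926 = -1421
  W = 105 − 4·125 − 5·(-1421) = 6710
Policy A (H + 22):
  E = 125
  H = 71 + 22 = 93
  M = 247 + 6·125 − 93 = 904
  T = 127 + 3·125 − 93 − 2·904 = -1399
  W = 105 − 4·125 − 5·(-1399) = 6600
Change in W: 6600 − 6710 = -110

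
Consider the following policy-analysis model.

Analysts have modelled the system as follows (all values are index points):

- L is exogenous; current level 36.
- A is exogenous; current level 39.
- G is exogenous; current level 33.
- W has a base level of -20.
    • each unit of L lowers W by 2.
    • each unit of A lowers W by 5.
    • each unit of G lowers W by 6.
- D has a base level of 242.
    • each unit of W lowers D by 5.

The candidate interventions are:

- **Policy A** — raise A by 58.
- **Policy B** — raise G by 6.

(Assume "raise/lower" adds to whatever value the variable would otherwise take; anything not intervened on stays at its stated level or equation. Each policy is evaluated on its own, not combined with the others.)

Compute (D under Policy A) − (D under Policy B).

Policy A (A + 58):
  L = 36
  A = 39 + 58 = 97
  G = 33
  W = -20 − 2·36 − 5·97 − 6·33 = -775
  D = 242 − 5·(-775) = 4117
Policy B (G + 6):
  L = 36
  A = 39
  G = 33 + 6 = 39
  W = -20 − 2·36 − 5·39 − 6·39 = -521
  D = 242 − 5·(-521) = 2847
D: 4117 − 2847 = 1270

1270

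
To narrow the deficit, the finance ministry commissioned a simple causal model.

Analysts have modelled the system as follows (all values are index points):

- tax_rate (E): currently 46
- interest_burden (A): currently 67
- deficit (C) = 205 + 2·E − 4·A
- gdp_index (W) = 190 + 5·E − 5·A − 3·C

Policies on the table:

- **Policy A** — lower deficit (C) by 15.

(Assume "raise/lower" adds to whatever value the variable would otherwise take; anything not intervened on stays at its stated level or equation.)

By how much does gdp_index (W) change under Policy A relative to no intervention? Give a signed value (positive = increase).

45

Baseline:
  E = 46
  A = 67
  C = 205 + 2·46 − 4·67 = 29
  W = 190 + 5·46 − 5·67 − 3·29 = -2
Policy A (C − 15):
  E = 46
  A = 67
  C = 205 + 2·46 − 4·67 (−15 from intervention) = 14
  W = 190 + 5·46 − 5·67 − 3·14 = 43
Change in W: 43 − (-2) = 45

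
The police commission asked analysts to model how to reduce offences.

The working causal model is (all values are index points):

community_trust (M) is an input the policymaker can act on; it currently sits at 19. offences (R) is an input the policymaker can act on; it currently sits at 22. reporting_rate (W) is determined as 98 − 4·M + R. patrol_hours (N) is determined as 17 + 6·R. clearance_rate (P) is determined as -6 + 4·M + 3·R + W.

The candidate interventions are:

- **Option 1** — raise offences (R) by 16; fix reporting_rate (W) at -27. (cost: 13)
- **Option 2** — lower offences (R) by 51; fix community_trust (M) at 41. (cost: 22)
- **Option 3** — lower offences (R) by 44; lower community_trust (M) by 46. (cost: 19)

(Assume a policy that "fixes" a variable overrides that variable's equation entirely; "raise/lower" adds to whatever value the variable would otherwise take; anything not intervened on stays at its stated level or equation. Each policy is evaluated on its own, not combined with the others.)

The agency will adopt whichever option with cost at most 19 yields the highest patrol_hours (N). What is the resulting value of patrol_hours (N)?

Option 1 (R + 16, W := -27):
  R = 22 + 16 = 38
  N = 17 + 6·38 = 245
Option 3 (R − 44, M − 46):
  R = 22 − 44 = -22
  N = 17 + 6·(-22) = -115
Comparing — Option 1: N=245, Option 3: N=-115. Highest is 245 (Option 1).

245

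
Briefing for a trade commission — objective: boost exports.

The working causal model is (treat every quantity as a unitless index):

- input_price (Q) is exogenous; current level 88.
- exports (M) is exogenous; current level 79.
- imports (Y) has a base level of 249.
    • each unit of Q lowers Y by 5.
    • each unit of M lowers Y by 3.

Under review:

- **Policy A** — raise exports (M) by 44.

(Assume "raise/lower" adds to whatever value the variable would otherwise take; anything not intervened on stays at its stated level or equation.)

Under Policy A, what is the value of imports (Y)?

-560

Policy A (M + 44):
  Q = 88
  M = 79 + 44 = 123
  Y = 249 − 5·88 − 3·123 = -560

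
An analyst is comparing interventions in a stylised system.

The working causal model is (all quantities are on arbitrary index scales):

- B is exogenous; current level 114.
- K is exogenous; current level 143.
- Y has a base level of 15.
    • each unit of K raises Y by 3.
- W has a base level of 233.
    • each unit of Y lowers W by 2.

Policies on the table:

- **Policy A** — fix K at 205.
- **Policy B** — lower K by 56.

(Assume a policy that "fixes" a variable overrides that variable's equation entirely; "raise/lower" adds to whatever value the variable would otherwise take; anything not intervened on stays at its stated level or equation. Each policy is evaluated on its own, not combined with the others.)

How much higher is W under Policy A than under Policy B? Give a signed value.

-708

Policy A (K := 205):
  K = 205
  Y = 15 + 3·205 = 630
  W = 233 − 2·630 = -1027
Policy B (K − 56):
  K = 143 − 56 = 87
  Y = 15 + 3·87 = 276
  W = 233 − 2·276 = -319
W: -1027 − (-319) = -708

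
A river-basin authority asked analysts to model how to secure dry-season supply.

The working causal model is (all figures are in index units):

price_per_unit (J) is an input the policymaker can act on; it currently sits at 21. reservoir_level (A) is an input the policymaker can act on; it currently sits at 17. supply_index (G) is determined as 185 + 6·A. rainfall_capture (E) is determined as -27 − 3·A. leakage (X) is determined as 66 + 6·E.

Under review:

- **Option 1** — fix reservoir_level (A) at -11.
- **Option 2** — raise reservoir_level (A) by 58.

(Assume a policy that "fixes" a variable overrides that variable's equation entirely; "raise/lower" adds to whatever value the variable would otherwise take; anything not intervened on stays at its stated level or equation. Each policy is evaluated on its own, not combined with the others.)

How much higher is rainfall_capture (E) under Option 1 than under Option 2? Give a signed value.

Option 1 (A := -11):
  A = -11
  E = -27 − 3·(-11) = 6
Option 2 (A + 58):
  A = 17 + 58 = 75
  E = -27 − 3·75 = -252
E: 6 − (-252) = 258

258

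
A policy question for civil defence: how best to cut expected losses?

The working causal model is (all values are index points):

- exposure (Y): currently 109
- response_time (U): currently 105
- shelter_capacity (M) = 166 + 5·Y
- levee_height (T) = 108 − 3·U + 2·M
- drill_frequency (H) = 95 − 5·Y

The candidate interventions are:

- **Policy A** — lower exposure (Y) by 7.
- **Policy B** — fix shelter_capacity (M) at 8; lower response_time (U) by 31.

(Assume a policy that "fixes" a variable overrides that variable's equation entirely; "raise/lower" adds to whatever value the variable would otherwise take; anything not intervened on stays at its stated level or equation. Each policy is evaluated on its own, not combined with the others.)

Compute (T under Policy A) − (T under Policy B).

Policy A (Y − 7):
  Y = 109 − 7 = 102
  U = 105
  M = 166 + 5·102 = 676
  T = 108 − 3·105 + 2·676 = 1145
Policy B (M := 8, U − 31):
  Y = 109
  U = 105 − 31 = 74
  M = 8
  T = 108 − 3·74 + 2·8 = -98
T: 1145 − (-98) = 1243

1243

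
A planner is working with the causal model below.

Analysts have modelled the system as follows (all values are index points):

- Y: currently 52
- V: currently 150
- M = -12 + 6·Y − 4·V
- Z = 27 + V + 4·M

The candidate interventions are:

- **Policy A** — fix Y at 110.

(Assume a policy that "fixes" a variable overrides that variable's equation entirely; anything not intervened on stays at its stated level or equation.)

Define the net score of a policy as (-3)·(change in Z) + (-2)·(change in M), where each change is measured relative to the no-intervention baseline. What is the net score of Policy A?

Baseline:
  Y = 52
  V = 150
  M = -12 + 6·52 − 4·150 = -300
  Z = 27 + 150 + 4·(-300) = -1023
Policy A (Y := 110):
  Y = 110
  V = 150
  M = -12 + 6·110 − 4·150 = 48
  Z = 27 + 150 + 4·48 = 369
ΔZ = 369 − (-1023) = 1392; ΔM = 48 − (-300) = 348
Score = (-3)·1392 + (-2)·348 = -4872

-4872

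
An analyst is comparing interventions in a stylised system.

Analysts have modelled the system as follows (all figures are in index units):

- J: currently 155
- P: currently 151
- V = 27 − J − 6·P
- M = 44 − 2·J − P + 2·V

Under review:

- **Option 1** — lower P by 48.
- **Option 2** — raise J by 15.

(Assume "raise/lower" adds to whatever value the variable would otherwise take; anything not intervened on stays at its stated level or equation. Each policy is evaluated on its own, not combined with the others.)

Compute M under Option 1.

-1861

Option 1 (P − 48):
  J = 155
  P = 151 − 48 = 103
  V = 27 − 155 − 6·103 = -746
  M = 44 − 2·155 − 103 + 2·(-746) = -1861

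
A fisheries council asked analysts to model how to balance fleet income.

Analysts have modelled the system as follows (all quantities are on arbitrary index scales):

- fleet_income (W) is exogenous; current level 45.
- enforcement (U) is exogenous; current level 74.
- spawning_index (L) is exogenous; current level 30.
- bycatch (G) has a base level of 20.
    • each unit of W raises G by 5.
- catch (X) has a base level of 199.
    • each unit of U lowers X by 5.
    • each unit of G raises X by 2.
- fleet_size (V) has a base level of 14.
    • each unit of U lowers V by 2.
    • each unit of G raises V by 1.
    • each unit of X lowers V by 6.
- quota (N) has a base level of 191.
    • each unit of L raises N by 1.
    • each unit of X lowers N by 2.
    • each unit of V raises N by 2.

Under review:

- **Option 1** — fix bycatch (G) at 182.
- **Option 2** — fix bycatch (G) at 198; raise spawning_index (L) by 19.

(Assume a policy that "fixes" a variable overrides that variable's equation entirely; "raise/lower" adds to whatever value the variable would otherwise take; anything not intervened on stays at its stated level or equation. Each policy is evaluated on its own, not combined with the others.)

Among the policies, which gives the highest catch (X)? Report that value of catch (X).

Option 1 (G := 182):
  W = 45
  U = 74
  G = 182
  X = 199 − 5·74 + 2·182 = 193
Option 2 (G := 198, L + 19):
  W = 45
  U = 74
  G = 198
  X = 199 − 5·74 + 2·198 = 225
Comparing — Option 1: X=193, Option 2: X=225. Highest is 225 (Option 2).

225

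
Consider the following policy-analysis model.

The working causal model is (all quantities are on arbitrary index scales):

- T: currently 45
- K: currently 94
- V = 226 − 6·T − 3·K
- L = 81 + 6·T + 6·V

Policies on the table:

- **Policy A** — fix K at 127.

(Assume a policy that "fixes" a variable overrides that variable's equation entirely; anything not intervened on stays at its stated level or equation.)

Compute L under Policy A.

-2199

Policy A (K := 127):
  T = 45
  K = 127
  V = 226 − 6·45 − 3·127 = -425
  L = 81 + 6·45 + 6·(-425) = -2199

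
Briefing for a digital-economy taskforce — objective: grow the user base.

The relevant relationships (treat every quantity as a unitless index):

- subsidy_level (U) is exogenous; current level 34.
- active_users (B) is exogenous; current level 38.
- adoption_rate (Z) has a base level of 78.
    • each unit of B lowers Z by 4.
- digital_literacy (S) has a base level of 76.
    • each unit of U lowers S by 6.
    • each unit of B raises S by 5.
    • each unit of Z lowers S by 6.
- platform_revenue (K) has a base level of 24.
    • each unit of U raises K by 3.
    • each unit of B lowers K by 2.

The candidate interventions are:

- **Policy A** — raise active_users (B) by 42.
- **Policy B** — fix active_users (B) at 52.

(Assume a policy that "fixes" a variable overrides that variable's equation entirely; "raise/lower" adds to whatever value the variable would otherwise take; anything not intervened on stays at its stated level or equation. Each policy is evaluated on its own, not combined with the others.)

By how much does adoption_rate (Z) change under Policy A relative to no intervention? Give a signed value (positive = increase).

-168

Baseline:
  B = 38
  Z = 78 − 4·38 = -74
Policy A (B + 42):
  B = 38 + 42 = 80
  Z = 78 − 4·80 = -242
Change in Z: -242 − (-74) = -168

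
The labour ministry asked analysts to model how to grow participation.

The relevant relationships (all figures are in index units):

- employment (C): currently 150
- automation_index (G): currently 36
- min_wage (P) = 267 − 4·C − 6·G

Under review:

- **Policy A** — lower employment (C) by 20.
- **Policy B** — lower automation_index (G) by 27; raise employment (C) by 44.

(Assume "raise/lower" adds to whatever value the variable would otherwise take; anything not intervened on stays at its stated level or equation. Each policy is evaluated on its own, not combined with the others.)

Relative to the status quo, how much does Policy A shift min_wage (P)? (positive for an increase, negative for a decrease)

Baseline:
  C = 150
  G = 36
  P = 267 − 4·150 − 6·36 = -549
Policy A (C − 20):
  C = 150 − 20 = 130
  G = 36
  P = 267 − 4·130 − 6·36 = -469
Change in P: -469 − (-549) = 80

80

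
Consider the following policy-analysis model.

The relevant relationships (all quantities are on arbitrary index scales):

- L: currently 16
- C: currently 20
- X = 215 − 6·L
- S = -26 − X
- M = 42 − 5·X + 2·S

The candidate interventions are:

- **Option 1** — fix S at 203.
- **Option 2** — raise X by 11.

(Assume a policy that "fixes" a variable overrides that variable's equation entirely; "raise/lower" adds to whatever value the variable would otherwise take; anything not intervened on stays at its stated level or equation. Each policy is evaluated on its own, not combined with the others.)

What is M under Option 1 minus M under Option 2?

Option 1 (S := 203):
  L = 16
  X = 215 − 6·16 = 119
  S = 203
  M = 42 − 5·119 + 2·203 = -147
Option 2 (X + 11):
  L = 16
  X = 215 − 6·16 (+11 from intervention) = 130
  S = -26 − 130 = -156
  M = 42 − 5·130 + 2·(-156) = -920
M: -147 − (-920) = 773

773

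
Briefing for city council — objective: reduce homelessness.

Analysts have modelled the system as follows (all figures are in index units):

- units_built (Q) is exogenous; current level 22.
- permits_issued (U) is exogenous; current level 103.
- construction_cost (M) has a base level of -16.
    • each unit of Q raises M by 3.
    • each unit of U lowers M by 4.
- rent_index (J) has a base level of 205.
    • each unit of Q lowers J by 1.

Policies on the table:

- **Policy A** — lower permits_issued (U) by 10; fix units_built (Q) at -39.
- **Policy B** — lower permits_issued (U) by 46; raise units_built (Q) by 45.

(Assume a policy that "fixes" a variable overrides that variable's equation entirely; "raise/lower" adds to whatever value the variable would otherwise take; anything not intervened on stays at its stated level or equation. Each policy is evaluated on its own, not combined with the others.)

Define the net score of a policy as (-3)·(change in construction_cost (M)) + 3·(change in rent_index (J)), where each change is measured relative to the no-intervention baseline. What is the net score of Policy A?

Baseline:
  Q = 22
  U = 103
  M = -16 + 3·22 − 4·103 = -362
  J = 205 − 22 = 183
Policy A (U − 10, Q := -39):
  Q = -39
  U = 103 − 10 = 93
  M = -16 + 3·(-39) − 4·93 = -505
  J = 205 − (-39) = 244
ΔM = -505 − (-362) = -143; ΔJ = 244 − 183 = 61
Score = (-3)·(-143) + 3·61 = 612

612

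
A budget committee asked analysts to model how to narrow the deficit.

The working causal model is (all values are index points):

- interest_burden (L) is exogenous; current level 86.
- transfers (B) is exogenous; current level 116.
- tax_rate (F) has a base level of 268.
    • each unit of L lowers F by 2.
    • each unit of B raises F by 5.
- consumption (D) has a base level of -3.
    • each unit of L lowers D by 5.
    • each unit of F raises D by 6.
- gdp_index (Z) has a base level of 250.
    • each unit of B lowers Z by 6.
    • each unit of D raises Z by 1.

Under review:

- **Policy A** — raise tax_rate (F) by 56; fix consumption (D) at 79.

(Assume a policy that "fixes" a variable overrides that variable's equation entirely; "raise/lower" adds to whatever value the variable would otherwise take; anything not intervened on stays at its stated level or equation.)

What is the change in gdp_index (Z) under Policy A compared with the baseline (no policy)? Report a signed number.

-3544

Baseline:
  L = 86
  B = 116
  F = 268 − 2·86 + 5·116 = 676
  D = -3 − 5·86 + 6·676 = 3623
  Z = 250 − 6·116 + 3623 = 3177
Policy A (F + 56, D := 79):
  L = 86
  B = 116
  F = 268 − 2·86 + 5·116 (+56 from intervention) = 732
  D = 79
  Z = 250 − 6·116 + 79 = -367
Change in Z: -367 − 3177 = -3544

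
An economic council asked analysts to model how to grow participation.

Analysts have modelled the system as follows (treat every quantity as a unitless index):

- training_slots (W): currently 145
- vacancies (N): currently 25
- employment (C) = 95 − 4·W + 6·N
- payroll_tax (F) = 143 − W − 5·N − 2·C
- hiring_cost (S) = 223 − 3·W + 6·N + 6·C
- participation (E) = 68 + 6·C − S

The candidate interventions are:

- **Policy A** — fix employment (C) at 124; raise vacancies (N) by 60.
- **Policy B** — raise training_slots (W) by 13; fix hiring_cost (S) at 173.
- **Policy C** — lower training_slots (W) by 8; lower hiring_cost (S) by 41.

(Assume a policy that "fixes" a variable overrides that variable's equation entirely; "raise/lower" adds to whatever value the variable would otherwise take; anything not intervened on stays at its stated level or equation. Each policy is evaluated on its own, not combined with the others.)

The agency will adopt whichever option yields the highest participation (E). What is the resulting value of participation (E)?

147

Policy A (C := 124, N + 60):
  W = 145
  N = 25 + 60 = 85
  C = 124
  S = 223 − 3·145 + 6·85 + 6·124 = 1042
  E = 68 + 6·124 − 1042 = -230
Policy B (W + 13, S := 173):
  W = 145 + 13 = 158
  N = 25
  C = 95 − 4·158 + 6·25 = -387
  S = 173
  E = 68 + 6·(-387) − 173 = -2427
Policy C (W − 8, S − 41):
  W = 145 − 8 = 137
  N = 25
  C = 95 − 4·137 + 6·25 = -303
  S = 223 − 3·137 + 6·25 + 6·(-303) (−41 from intervention) = -1897
  E = 68 + 6·(-303) − (-1897) = 147
Comparing — Policy A: E=-230, Policy B: E=-2427, Policy C: E=147. Highest is 147 (Policy C).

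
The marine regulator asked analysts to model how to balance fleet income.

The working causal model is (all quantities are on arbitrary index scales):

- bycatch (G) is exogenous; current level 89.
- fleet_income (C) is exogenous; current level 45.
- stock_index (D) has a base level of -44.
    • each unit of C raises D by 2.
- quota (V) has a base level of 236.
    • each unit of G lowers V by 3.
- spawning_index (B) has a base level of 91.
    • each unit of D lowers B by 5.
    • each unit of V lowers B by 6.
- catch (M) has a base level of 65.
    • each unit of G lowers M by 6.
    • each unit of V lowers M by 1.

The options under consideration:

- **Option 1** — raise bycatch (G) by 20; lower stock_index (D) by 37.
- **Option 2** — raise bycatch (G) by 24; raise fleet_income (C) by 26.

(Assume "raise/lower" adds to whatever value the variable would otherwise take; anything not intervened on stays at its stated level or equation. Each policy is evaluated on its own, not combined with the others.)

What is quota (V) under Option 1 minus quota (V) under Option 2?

Option 1 (G + 20, D − 37):
  G = 89 + 20 = 109
  V = 236 − 3·109 = -91
Option 2 (G + 24, C + 26):
  G = 89 + 24 = 113
  V = 236 − 3·113 = -103
V: -91 − (-103) = 12

12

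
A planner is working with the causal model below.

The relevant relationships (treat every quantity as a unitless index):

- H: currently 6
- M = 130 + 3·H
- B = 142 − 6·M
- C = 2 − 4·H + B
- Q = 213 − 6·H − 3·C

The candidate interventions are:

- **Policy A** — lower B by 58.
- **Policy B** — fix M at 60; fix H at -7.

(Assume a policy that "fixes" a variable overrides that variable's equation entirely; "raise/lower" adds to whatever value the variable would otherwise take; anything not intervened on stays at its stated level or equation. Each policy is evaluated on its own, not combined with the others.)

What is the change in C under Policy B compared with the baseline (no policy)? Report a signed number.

Baseline:
  H = 6
  M = 130 + 3·6 = 148
  B = 142 − 6·148 = -746
  C = 2 − 4·6 + (-746) = -768
Policy B (M := 60, H := -7):
  H = -7
  M = 60
  B = 142 − 6·60 = -218
  C = 2 − 4·(-7) + (-218) = -188
Change in C: -188 − (-768) = 580

580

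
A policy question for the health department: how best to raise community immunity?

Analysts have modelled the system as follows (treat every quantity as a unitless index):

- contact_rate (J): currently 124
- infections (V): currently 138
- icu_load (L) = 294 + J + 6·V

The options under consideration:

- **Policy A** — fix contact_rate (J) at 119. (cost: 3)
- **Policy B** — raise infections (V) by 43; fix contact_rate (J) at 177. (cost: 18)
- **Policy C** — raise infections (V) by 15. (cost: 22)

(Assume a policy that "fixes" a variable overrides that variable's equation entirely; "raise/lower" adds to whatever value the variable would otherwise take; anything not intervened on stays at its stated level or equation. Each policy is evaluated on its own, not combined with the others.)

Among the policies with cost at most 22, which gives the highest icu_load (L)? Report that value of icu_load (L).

1557

Policy A (J := 119):
  J = 119
  V = 138
  L = 294 + 119 + 6·138 = 1241
Policy B (V + 43, J := 177):
  J = 177
  V = 138 + 43 = 181
  L = 294 + 177 + 6·181 = 1557
Policy C (V + 15):
  J = 124
  V = 138 + 15 = 153
  L = 294 + 124 + 6·153 = 1336
Comparing — Policy A: L=1241, Policy B: L=1557, Policy C: L=1336. Highest is 1557 (Policy B).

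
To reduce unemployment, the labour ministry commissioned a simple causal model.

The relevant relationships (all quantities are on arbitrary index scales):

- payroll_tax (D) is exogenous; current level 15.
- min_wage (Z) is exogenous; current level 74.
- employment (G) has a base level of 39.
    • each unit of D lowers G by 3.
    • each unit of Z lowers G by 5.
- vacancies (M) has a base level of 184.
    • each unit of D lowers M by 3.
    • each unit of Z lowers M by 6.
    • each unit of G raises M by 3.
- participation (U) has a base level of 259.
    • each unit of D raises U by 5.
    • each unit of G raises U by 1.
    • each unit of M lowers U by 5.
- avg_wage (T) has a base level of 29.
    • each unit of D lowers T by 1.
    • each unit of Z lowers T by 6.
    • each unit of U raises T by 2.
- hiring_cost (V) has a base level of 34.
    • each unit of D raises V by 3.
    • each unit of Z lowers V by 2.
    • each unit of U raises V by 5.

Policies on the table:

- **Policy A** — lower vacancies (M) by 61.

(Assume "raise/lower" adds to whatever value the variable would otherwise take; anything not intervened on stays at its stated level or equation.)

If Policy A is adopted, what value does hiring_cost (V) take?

37071

Policy A (M − 61):
  D = 15
  Z = 74
  G = 39 − 3·15 − 5·74 = -376
  M = 184 − 3·15 − 6·74 + 3·(-376) (−61 from intervention) = -1494
  U = 259 + 5·15 + (-376) − 5·(-1494) = 7428
  V = 34 + 3·15 − 2·74 + 5·7428 = 37071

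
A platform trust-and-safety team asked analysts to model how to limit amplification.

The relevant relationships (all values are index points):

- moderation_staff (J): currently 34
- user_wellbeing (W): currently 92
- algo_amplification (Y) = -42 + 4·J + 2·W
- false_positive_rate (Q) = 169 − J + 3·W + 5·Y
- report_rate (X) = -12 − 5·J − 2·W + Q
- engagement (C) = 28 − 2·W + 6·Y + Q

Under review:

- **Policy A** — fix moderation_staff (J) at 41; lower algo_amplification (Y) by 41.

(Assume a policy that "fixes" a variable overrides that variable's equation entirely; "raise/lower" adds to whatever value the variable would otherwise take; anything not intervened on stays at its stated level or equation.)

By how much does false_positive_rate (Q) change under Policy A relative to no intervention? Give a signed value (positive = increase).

-72

Baseline:
  J = 34
  W = 92
  Y = -42 + 4·34 + 2·92 = 278
  Q = 169 − 34 + 3·92 + 5·278 = 1801
Policy A (J := 41, Y − 41):
  J = 41
  W = 92
  Y = -42 + 4·41 + 2·92 (−41 from intervention) = 265
  Q = 169 − 41 + 3·92 + 5·265 = 1729
Change in Q: 1729 − 1801 = -72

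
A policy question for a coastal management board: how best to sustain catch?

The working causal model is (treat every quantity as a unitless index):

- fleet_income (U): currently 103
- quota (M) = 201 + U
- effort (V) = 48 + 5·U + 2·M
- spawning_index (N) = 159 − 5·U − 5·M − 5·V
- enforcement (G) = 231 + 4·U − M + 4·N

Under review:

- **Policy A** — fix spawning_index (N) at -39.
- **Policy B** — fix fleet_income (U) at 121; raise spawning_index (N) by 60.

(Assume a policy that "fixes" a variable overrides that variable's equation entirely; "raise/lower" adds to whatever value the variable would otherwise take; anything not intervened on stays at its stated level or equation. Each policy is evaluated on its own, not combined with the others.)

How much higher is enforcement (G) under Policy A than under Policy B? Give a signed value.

Policy A (N := -39):
  U = 103
  M = 201 + 103 = 304
  V = 48 + 5·103 + 2·304 = 1171
  N = -39
  G = 231 + 4·103 − 304 + 4·(-39) = 183
Policy B (U := 121, N + 60):
  U = 121
  M = 201 + 121 = 322
  V = 48 + 5·121 + 2·322 = 1297
  N = 159 − 5·121 − 5·322 − 5·1297 (+60 from intervention) = -8481
  G = 231 + 4·121 − 322 + 4·(-8481) = -33531
G: 183 − (-33531) = 33714

33714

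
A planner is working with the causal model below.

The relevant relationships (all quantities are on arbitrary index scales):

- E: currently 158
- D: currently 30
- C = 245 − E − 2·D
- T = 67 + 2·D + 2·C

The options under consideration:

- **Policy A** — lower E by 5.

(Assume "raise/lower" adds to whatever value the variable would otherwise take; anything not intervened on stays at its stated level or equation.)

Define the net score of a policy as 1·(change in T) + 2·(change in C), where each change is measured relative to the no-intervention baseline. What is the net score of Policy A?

20

Baseline:
  E = 158
  D = 30
  C = 245 − 158 − 2·30 = 27
  T = 67 + 2·30 + 2·27 = 181
Policy A (E − 5):
  E = 158 − 5 = 153
  D = 30
  C = 245 − 153 − 2·30 = 32
  T = 67 + 2·30 + 2·32 = 191
ΔT = 191 − 181 = 10; ΔC = 32 − 27 = 5
Score = 1·10 + 2·5 = 20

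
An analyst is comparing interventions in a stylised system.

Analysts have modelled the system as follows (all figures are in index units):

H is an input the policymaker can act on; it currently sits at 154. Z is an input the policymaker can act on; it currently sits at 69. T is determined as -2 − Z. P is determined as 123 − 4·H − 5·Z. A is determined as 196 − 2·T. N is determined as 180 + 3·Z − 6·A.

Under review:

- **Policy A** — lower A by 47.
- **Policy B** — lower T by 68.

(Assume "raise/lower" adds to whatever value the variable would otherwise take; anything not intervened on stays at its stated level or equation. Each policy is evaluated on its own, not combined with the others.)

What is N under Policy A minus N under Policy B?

1098

Policy A (A − 47):
  Z = 69
  T = -2 − 69 = -71
  A = 196 − 2·(-71) (−47 from intervention) = 291
  N = 180 + 3·69 − 6·291 = -1359
Policy B (T − 68):
  Z = 69
  T = -2 − 69 (−68 from intervention) = -139
  A = 196 − 2·(-139) = 474
  N = 180 + 3·69 − 6·474 = -2457
N: -1359 − (-2457) = 1098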